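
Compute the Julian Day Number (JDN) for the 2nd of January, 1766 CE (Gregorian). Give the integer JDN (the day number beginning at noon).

JDN 2451545 is 1 January 2000 CE (Gregorian); the target day is −85465 days from there, so JDN = 2366080.

2366080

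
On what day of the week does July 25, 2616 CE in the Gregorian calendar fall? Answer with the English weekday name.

Thursday

Since JDN mod 7 = 3 (0 = Monday), the day is Thursday.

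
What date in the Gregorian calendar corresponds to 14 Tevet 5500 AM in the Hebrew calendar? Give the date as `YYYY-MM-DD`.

1740-01-14

Both dates share Julian Day Number 2356595; in the Gregorian calendar that is 14 January 1740 CE.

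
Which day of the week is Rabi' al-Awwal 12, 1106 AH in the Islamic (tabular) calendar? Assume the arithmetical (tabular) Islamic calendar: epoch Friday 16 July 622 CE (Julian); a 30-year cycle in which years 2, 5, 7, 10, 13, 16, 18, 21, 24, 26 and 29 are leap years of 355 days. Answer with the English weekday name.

Sunday

In the Gregorian calendar this is 31 October 1694 (JDN 2340085).
2340085 ≡ 6 (mod 7); counting from Monday = 0 gives Sunday.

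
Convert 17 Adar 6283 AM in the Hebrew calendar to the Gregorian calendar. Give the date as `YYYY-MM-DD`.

2523-03-05

Both dates share Julian Day Number 2642630; in the Gregorian calendar that is 5 March 2523 CE.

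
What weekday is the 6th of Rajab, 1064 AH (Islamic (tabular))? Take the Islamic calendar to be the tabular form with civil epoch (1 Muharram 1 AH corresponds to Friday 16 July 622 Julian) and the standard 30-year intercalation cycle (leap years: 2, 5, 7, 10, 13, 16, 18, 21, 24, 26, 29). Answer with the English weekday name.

Saturday

This is JDN 2325314 (23 May 1654 Gregorian).
JDN 2325314 mod 7 = 5, and JDN 0 was a Monday, so this is a Saturday.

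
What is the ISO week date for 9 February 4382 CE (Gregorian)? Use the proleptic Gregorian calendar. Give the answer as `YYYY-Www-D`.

The weekday is Tuesday (ISO weekday 2).
That Tuesday belongs to ISO week 6 of ISO year 4382.

4382-W06-2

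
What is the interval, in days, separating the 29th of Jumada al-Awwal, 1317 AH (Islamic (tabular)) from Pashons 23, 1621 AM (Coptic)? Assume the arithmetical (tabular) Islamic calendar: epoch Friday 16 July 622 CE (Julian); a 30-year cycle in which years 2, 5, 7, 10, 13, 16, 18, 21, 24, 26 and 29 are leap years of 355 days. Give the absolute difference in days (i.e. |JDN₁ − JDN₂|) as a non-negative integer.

First date → JDN 2414933; second date → JDN 2416997.
The interval is |2414933 − 2416997| = 2064 days.

2064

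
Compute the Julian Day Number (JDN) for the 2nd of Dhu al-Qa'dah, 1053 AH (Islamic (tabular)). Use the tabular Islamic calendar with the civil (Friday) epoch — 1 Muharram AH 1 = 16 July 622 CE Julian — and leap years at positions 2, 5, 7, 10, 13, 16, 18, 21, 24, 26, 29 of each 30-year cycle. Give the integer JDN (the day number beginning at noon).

Equivalently 12 January 1644 (Gregorian).
JDN 2299161 is 15 October 1582 CE (Gregorian); the target day is +22369 days from there, so JDN = 2321530.

2321530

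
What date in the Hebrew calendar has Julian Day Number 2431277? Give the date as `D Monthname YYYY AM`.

14 Tammuz 5704 AM

The Gregorian equivalent of JDN 2431277 is 5 July 1944.
In the Hebrew calendar that day is 14 Tammuz 5704 AM.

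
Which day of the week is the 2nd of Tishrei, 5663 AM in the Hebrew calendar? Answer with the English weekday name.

Equivalently 3 October 1902 Gregorian, JDN 2416026.
JDN 2416026 mod 7 = 4, and JDN 0 was a Monday, so this is a Friday.

Friday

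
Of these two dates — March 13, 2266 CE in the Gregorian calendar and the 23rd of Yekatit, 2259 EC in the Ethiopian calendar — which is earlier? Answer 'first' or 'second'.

Converting both to JDN: 2548771 vs 2549127; the smaller is the first.

first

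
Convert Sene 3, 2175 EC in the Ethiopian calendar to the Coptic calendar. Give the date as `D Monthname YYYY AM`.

Both dates share Julian Day Number 2518546; in the Coptic calendar that is 3 Paoni 1899 AM.

3 Paoni 1899 AM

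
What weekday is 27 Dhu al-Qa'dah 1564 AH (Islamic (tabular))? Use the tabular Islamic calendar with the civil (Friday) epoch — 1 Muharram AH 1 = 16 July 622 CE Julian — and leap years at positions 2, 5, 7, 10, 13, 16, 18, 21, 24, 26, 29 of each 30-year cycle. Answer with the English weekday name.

Thursday

This is JDN 2502636 (19 November 2139 Gregorian).
Since JDN mod 7 = 3 (0 = Monday), the day is Thursday.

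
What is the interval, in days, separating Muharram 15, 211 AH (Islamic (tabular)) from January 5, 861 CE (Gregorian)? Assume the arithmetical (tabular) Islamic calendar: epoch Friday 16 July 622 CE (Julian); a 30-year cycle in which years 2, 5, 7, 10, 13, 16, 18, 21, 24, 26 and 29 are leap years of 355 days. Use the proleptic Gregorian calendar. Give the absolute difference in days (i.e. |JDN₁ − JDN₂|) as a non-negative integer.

12668

JDN of the first date = 2022871.
JDN of the second date = 2035539.
|2035539 − 2022871| = 12668.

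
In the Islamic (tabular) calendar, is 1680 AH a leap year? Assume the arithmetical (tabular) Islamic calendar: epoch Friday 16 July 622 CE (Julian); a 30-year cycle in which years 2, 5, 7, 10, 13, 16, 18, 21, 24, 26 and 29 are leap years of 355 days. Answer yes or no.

no

Year 1680 AH is year 30 of its 30-year cycle; leap positions are 2, 5, 7, 10, 13, 16, 18, 21, 24, 26, 29, so it is a common year (354 days).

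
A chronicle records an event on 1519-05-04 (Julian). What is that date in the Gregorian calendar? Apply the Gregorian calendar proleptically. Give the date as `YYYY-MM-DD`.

1519-05-14

For dates in this range the Gregorian date is 10 days ahead of the Julian.
4 May 1519 Julian + 10 days → 14 May 1519 Gregorian.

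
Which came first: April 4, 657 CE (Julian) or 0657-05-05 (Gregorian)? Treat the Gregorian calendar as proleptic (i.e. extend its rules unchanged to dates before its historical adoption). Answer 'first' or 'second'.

first

First date → JDN 1961121; second date → JDN 1961149.
JDN 1961121 < JDN 1961149, so the first date is earlier.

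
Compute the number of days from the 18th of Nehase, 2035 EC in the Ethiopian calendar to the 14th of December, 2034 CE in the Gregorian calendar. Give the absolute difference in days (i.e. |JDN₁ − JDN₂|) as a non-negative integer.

JDN of the first date = 2467486.
JDN of the second date = 2464311.
|2464311 − 2467486| = 3175.

3175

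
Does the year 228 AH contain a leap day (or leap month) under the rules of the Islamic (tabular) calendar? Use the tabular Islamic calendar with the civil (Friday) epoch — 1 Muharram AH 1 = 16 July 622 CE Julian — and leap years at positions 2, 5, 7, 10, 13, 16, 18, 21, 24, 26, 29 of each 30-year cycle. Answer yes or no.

yes

Year 228 AH is year 18 of its 30-year cycle; leap positions are 2, 5, 7, 10, 13, 16, 18, 21, 24, 26, 29, so it is a leap year (355 days).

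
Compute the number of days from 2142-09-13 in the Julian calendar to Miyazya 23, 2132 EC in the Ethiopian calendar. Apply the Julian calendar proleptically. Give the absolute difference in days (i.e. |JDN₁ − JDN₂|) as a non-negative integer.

878

First date → JDN 2503679; second date → JDN 2502801.
The interval is |2503679 − 2502801| = 878 days.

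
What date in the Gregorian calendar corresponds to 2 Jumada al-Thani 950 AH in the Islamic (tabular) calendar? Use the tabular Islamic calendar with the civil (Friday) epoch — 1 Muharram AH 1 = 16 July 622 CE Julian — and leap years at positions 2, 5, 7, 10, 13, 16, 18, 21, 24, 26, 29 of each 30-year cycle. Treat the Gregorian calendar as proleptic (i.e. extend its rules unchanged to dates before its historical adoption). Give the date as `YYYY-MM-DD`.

Both dates share Julian Day Number 2284883; in the Gregorian calendar that is 12 September 1543 CE.

1543-09-12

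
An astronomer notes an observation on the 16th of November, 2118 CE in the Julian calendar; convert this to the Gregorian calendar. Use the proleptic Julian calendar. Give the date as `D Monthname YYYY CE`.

30 November 2118 CE

The Julian–Gregorian offset here is 14 days (Julian trailing).
16 November 2118 Julian + 14 days → 30 November 2118 Gregorian.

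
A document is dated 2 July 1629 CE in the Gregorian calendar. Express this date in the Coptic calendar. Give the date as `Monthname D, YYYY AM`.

Paoni 28, 1345 AM

Both dates share Julian Day Number 2316223; in the Coptic calendar that is 28 Paoni 1345 AM.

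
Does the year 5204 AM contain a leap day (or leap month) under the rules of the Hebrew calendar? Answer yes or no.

Hebrew year 5204 is year 17 of its 19-year Metonic cycle; leap years are at positions 3, 6, 8, 11, 14, 17, 19, so it is a leap year (13 months).

yes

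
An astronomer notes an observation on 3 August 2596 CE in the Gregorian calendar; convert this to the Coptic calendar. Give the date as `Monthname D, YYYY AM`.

Epip 23, 2312 AM

Julian Day Number of the source date = 2669445.
Converting JDN 2669445 to the Coptic calendar gives 23 Epip 2312 AM.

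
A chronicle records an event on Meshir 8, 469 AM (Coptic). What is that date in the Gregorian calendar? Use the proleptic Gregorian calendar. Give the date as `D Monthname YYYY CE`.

Julian Day Number of the source date = 1996124.
Converting JDN 1996124 to the Gregorian calendar gives 6 February 753 CE.

6 February 753 CE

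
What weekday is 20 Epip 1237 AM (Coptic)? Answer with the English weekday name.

Sunday

This is JDN 2276798 (24 July 1521 Gregorian).
Since JDN mod 7 = 6 (0 = Monday), the day is Sunday.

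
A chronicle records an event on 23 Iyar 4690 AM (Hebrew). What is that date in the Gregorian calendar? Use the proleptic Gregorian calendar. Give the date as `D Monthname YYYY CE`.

30 April 930 CE

Both dates share Julian Day Number 2060855; in the Gregorian calendar that is 30 April 930 CE.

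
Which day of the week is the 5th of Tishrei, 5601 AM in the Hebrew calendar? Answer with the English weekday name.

This is JDN 2393381 (2 October 1840 Gregorian).
2393381 ≡ 4 (mod 7); counting from Monday = 0 gives Friday.

Friday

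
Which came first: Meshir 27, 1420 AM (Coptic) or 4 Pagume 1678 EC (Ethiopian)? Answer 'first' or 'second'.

second

Converting both to JDN: 2343496 vs 2337108; the smaller is the second.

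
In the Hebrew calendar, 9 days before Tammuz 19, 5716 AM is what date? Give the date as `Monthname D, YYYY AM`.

Tammuz 10, 5716 AM

The starting date is JDN 2435653; 2435653 − 9 = 2435644.
JDN 2435644 corresponds to Tammuz 10, 5716 AM.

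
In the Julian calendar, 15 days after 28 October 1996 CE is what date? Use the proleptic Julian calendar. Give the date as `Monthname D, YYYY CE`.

November 12, 1996 CE

The starting date is JDN 2450398; 2450398 + 15 = 2450413.
JDN 2450413 corresponds to November 12, 1996 CE.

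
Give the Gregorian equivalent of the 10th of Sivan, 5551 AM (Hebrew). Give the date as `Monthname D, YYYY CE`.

Both dates share Julian Day Number 2375372; in the Gregorian calendar that is 12 June 1791 CE.

June 12, 1791 CE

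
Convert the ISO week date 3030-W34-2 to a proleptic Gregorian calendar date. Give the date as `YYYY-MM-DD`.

3030-08-24

ISO week 1 of 3030 is the week containing the first Thursday of 3030.
Week 34, day 2 (Tuesday) lands on 3030-08-24.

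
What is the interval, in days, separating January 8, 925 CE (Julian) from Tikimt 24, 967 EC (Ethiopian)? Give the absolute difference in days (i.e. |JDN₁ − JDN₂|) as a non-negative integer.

First date → JDN 2058922; second date → JDN 2077105.
The interval is |2058922 − 2077105| = 18183 days.

18183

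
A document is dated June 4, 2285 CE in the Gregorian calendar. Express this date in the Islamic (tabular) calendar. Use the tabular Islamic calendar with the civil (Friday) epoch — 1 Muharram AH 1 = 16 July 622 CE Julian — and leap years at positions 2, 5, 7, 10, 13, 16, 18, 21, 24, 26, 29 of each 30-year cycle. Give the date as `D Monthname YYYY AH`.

Both dates share Julian Day Number 2555794; in the tabular Islamic calendar that is 30 Dhu al-Qa'dah 1714 AH.

30 Dhu al-Qa'dah 1714 AH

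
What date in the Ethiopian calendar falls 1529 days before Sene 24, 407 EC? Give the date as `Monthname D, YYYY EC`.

The starting date is JDN 1872805; 1872805 − 1529 = 1871276.
JDN 1871276 corresponds to Miyazya 16, 403 EC.

Miyazya 16, 403 EC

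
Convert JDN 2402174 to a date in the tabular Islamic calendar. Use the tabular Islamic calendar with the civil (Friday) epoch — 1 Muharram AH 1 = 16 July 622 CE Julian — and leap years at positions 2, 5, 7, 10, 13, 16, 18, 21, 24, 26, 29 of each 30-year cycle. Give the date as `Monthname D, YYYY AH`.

Jumada al-Awwal 28, 1281 AH

JDN 2402174 is 29 October 1864 in the Gregorian calendar.
In the tabular Islamic calendar that day is Jumada al-Awwal 28, 1281 AH.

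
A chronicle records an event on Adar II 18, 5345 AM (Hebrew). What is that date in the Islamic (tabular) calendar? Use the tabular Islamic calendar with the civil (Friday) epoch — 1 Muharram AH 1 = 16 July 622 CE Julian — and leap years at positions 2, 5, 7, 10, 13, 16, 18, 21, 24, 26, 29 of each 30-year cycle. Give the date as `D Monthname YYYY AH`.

17 Rabi' al-Awwal 993 AH

Julian Day Number of the source date = 2300047.
Converting JDN 2300047 to the tabular Islamic calendar gives 17 Rabi' al-Awwal 993 AH.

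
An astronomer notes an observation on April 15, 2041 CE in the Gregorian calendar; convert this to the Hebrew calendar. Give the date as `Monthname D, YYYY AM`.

Nisan 14, 5801 AM

Both dates share Julian Day Number 2466625; in the Hebrew calendar that is 14 Nisan 5801 AM.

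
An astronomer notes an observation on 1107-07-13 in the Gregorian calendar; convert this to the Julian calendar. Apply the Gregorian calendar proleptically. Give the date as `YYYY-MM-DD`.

1107-07-06

The Julian–Gregorian offset here is 7 days (Julian trailing).
13 July 1107 Gregorian − 7 days → 6 July 1107 Julian.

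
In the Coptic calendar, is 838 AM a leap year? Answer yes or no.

838 mod 4 = 2; in the Coptic calendar a year is leap when year mod 4 = 3, so it is a common year.

no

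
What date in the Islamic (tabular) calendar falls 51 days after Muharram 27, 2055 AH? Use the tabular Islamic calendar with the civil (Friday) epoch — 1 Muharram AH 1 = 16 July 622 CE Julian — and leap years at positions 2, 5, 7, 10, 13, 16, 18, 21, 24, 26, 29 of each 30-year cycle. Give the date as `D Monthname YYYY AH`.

19 Rabi' al-Awwal 2055 AH

JDN of Muharram 27, 2055 AH = 2676335.
2676335 + 51 = 2676386.
JDN 2676386 in the tabular Islamic calendar is 19 Rabi' al-Awwal 2055 AH.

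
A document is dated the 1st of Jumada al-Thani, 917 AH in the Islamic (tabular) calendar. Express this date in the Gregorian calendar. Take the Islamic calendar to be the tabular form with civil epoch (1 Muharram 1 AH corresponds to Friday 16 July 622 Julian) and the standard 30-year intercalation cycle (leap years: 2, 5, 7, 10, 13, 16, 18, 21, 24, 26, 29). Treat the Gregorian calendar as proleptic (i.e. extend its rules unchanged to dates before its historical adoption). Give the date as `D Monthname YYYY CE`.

5 September 1511 CE

Both dates share Julian Day Number 2273188; in the Gregorian calendar that is 5 September 1511 CE.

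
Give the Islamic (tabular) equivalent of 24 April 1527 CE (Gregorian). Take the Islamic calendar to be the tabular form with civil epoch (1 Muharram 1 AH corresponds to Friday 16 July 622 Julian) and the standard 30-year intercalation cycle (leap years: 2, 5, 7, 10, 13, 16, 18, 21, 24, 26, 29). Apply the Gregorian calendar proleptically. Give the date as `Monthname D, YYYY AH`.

Rajab 12, 933 AH

Julian Day Number of the source date = 2278898.
Converting JDN 2278898 to the tabular Islamic calendar gives 12 Rajab 933 AH.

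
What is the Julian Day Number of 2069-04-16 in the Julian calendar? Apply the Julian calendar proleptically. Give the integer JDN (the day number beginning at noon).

Equivalently 29 April 2069 (Gregorian).
JDN 2451545 is 1 January 2000 CE (Gregorian); the target day is +25321 days from there, so JDN = 2476866.

2476866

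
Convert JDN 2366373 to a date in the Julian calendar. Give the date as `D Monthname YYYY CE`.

11 October 1766 CE

JDN 2366373 is 22 October 1766 in the Gregorian calendar.
In the Julian calendar that day is 11 October 1766 CE.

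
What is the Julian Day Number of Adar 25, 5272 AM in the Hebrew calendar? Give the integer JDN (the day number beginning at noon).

Equivalently 23 March 1512 (proleptic Gregorian).
JDN 2400001 is 17 November 1858 CE (Gregorian), MJD 0; the target day is −126613 days from there, so JDN = 2273388.

2273388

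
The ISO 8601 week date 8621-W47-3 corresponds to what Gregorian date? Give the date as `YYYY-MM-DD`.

8621-11-21

ISO week 1 of 8621 is the week containing the first Thursday of 8621.
Week 47, day 3 (Wednesday) lands on 8621-11-21.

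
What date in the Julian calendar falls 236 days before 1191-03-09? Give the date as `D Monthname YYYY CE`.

JDN of 1191-03-09 = 2156138.
2156138 − 236 = 2155902.
JDN 2155902 in the Julian calendar is 16 July 1190 CE.

16 July 1190 CE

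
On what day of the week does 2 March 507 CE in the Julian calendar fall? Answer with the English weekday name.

Friday

In the proleptic Gregorian calendar this is 4 March 507 (JDN 1906300).
1906300 ≡ 4 (mod 7); counting from Monday = 0 gives Friday.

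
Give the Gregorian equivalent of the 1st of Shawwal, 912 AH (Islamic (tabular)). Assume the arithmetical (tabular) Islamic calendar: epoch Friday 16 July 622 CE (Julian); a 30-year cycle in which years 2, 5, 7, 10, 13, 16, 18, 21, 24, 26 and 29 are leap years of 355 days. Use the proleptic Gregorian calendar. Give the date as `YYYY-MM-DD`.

1507-02-24

Julian Day Number of the source date = 2271534.
Converting JDN 2271534 to the Gregorian calendar gives 24 February 1507 CE.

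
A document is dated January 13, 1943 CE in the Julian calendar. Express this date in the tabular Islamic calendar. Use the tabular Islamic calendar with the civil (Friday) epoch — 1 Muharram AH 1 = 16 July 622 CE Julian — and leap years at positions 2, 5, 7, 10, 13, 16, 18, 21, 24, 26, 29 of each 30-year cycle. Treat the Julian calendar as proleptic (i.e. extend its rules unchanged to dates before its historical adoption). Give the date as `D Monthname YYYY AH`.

19 Muharram 1362 AH

Both dates share Julian Day Number 2430751; in the tabular Islamic calendar that is 19 Muharram 1362 AH.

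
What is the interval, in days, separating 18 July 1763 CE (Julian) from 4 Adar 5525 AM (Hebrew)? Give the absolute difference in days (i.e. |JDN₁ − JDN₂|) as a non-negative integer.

First date → JDN 2365192; second date → JDN 2365769.
The interval is |2365192 − 2365769| = 577 days.

577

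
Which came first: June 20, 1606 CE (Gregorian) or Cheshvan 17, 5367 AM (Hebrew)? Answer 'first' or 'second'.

first

The two dates have Julian Day Numbers 2307810 and 2307960 respectively.
Since 2307810 < 2307960, the first date comes first.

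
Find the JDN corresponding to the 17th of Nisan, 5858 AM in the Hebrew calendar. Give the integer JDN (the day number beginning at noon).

Equivalently 19 April 2098 (Gregorian).
JDN 2299161 is 15 October 1582 CE (Gregorian); the target day is +188287 days from there, so JDN = 2487448.

2487448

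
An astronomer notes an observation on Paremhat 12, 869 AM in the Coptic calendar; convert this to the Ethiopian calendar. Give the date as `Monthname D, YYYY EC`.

Both dates share Julian Day Number 2142258; in the Ethiopian calendar that is 12 Megabit 1145 EC.

Megabit 12, 1145 EC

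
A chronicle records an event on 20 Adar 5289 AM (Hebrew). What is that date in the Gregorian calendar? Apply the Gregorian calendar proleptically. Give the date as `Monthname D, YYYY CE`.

March 11, 1529 CE

Julian Day Number of the source date = 2279585.
Converting JDN 2279585 to the Gregorian calendar gives 11 March 1529 CE.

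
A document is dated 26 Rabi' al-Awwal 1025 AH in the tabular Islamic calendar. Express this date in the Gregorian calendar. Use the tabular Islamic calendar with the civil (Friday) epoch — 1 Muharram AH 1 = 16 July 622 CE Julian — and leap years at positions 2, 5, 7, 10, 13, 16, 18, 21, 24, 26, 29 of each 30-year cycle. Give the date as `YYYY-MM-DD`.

Julian Day Number of the source date = 2311395.
Converting JDN 2311395 to the Gregorian calendar gives 13 April 1616 CE.

1616-04-13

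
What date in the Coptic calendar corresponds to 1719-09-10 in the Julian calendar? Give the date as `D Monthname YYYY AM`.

Both dates share Julian Day Number 2349175; in the Coptic calendar that is 12 Thout 1436 AM.

12 Thout 1436 AM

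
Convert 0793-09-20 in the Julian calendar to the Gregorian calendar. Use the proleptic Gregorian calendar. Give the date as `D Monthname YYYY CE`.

24 September 793 CE

For dates in this range the Gregorian date is 4 days ahead of the Julian.
20 September 793 Julian + 4 days → 24 September 793 Gregorian.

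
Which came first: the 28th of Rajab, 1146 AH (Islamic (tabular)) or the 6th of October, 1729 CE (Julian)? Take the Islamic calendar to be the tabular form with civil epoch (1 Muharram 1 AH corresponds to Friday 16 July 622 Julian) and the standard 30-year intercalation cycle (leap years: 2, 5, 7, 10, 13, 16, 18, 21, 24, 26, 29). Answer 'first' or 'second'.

The two dates have Julian Day Numbers 2354394 and 2352854 respectively.
Since 2352854 < 2354394, the second date comes first.

second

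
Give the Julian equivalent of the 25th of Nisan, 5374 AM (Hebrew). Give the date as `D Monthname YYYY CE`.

25 March 1614 CE

The source date corresponds to 4 April 1614 in the Gregorian calendar (JDN 2310655).
That day falls on 25 March 1614 CE in the Julian calendar.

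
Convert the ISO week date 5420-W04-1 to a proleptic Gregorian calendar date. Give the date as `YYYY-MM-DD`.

ISO week 1 of 5420 is the week containing the first Thursday of 5420.
Week 4, day 1 (Monday) lands on 5420-01-24.

5420-01-24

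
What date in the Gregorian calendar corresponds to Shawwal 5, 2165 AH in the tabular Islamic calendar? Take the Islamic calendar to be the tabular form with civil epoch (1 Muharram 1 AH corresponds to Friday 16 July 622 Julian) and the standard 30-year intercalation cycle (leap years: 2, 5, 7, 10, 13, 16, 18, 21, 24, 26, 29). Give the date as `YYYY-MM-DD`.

2722-11-06

Julian Day Number of the source date = 2715559.
Converting JDN 2715559 to the Gregorian calendar gives 6 November 2722 CE.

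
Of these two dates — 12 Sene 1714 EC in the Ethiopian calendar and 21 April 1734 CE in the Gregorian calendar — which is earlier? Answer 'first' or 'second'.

Converting both to JDN: 2350175 vs 2354501; the smaller is the first.

first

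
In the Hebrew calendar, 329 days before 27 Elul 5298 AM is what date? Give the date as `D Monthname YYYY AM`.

23 Tishrei 5298 AM

The starting date is JDN 2283047; 2283047 − 329 = 2282718.
JDN 2282718 corresponds to 23 Tishrei 5298 AM.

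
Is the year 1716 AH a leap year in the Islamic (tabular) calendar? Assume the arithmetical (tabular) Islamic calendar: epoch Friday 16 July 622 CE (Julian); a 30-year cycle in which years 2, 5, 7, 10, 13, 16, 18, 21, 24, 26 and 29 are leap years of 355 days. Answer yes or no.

no

Year 1716 AH is year 6 of its 30-year cycle; leap positions are 2, 5, 7, 10, 13, 16, 18, 21, 24, 26, 29, so it is a common year (354 days).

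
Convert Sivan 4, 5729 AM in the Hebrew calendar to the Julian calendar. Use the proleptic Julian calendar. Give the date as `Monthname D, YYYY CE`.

May 8, 1969 CE

The source date corresponds to 21 May 1969 in the Gregorian calendar (JDN 2440363).
That day falls on 8 May 1969 CE in the Julian calendar.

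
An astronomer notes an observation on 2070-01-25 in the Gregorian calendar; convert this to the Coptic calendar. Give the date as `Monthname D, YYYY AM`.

Both dates share Julian Day Number 2477137; in the Coptic calendar that is 17 Tobi 1786 AM.

Tobi 17, 1786 AM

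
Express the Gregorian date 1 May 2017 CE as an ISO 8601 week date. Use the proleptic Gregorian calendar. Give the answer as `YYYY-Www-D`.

The weekday is Monday (ISO weekday 1).
That Monday belongs to ISO week 18 of ISO year 2017.

2017-W18-1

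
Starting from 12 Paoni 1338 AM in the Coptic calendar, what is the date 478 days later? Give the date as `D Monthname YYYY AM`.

Counting 478 days forward from JDN 2313650 reaches JDN 2314128, which is 29 Thout 1340 AM.

29 Thout 1340 AM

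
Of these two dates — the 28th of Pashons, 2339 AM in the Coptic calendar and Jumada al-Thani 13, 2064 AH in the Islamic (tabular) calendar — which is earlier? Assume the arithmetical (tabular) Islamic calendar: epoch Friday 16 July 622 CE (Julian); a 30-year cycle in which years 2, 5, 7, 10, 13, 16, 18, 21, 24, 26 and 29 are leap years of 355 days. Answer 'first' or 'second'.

first

The two dates have Julian Day Numbers 2679251 and 2679658 respectively.
Since 2679251 < 2679658, the first date comes first.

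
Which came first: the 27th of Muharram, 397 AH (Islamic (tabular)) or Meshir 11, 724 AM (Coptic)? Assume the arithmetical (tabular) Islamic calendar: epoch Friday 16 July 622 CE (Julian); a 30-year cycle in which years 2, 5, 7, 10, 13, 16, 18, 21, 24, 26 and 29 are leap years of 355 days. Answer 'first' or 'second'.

The two dates have Julian Day Numbers 2088795 and 2089266 respectively.
Since 2088795 < 2089266, the first date comes first.

first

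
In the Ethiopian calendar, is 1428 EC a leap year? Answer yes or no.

no

1428 mod 4 = 0; in the Ethiopian calendar a year is leap when year mod 4 = 3, so it is a common year.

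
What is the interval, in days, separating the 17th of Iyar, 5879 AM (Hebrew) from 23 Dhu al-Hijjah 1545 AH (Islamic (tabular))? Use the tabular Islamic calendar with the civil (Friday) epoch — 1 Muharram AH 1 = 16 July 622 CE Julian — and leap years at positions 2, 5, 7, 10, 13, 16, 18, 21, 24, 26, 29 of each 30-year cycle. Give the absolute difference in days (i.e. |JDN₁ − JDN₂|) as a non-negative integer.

774

First date → JDN 2495155; second date → JDN 2495929.
The interval is |2495155 − 2495929| = 774 days.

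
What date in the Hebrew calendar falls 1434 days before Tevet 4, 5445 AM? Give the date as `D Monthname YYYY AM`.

17 Tevet 5441 AM

JDN of Tevet 4, 5445 AM = 2336474.
2336474 − 1434 = 2335040.
JDN 2335040 in the Hebrew calendar is 17 Tevet 5441 AM.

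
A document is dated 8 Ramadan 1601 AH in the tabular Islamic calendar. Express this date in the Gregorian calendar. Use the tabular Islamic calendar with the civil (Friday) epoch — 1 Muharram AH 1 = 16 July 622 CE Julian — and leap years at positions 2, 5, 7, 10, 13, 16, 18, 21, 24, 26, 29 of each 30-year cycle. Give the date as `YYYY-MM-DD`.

Julian Day Number of the source date = 2515670.
Converting JDN 2515670 to the Gregorian calendar gives 27 July 2175 CE.

2175-07-27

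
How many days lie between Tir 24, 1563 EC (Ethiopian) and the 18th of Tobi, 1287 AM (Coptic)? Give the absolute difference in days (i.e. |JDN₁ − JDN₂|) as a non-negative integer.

First date → JDN 2294884; second date → JDN 2294878.
The interval is |2294884 − 2294878| = 6 days.

6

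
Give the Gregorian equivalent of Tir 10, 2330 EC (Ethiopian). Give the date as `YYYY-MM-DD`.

Both dates share Julian Day Number 2575017; in the Gregorian calendar that is 21 January 2338 CE.

2338-01-21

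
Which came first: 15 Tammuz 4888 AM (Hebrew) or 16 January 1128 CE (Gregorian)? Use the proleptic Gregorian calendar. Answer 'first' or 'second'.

The two dates have Julian Day Numbers 2133226 and 2133068 respectively.
Since 2133068 < 2133226, the second date comes first.

second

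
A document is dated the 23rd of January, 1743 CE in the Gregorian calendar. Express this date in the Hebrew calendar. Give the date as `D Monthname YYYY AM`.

27 Tevet 5503 AM

Julian Day Number of the source date = 2357700.
Converting JDN 2357700 to the Hebrew calendar gives 27 Tevet 5503 AM.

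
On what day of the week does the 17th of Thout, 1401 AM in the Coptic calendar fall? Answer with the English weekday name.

Sunday

In the Gregorian calendar this is 24 September 1684 (JDN 2336396).
Since JDN mod 7 = 6 (0 = Monday), the day is Sunday.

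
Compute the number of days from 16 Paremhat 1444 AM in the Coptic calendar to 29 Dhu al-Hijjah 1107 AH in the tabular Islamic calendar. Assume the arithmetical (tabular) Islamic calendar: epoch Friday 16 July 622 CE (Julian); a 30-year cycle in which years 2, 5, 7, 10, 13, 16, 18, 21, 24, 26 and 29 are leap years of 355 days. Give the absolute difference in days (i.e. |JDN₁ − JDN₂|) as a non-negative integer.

JDN of the first date = 2352281.
JDN of the second date = 2340723.
|2340723 − 2352281| = 11558.

11558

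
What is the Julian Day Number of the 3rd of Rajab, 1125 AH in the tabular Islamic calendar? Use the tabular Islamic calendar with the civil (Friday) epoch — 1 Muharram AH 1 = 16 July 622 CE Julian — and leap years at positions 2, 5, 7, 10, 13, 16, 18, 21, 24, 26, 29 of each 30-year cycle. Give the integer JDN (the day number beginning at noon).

Equivalently 26 July 1713 (Gregorian).
JDN 2400001 is 17 November 1858 CE (Gregorian), MJD 0; the target day is −53074 days from there, so JDN = 2346927.

2346927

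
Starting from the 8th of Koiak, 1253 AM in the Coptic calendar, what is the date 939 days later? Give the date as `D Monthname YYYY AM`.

7 Epip 1255 AM

JDN of the 8th of Koiak, 1253 AM = 2282420.
2282420 + 939 = 2283359.
JDN 2283359 in the Coptic calendar is 7 Epip 1255 AM.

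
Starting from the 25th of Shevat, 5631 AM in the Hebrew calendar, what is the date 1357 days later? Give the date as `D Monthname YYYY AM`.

Counting 1357 days forward from JDN 2404475 reaches JDN 2405832, which is 24 Cheshvan 5635 AM.

24 Cheshvan 5635 AM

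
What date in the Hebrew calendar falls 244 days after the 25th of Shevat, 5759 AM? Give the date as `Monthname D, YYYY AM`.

Cheshvan 3, 5760 AM

Counting 244 days forward from JDN 2451221 reaches JDN 2451465, which is Cheshvan 3, 5760 AM.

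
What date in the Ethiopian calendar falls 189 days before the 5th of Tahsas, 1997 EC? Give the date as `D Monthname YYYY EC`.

1 Sene 1996 EC

JDN of the 5th of Tahsas, 1997 EC = 2453354.
2453354 − 189 = 2453165.
JDN 2453165 in the Ethiopian calendar is 1 Sene 1996 EC.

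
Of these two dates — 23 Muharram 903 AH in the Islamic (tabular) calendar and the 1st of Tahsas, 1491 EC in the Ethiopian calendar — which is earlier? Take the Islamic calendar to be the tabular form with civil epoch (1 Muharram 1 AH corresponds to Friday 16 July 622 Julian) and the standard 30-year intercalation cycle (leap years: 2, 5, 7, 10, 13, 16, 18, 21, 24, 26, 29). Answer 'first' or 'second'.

first

The two dates have Julian Day Numbers 2268101 and 2268533 respectively.
Since 2268101 < 2268533, the first date comes first.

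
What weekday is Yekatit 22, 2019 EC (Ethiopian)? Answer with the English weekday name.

This is JDN 2461466 (1 March 2027 Gregorian).
2461466 ≡ 0 (mod 7); counting from Monday = 0 gives Monday.

Monday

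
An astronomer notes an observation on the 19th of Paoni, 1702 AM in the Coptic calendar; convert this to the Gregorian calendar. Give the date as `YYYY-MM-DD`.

Julian Day Number of the source date = 2446608.
Converting JDN 2446608 to the Gregorian calendar gives 26 June 1986 CE.

1986-06-26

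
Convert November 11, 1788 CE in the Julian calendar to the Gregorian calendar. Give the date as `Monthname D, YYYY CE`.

For dates in this range the Gregorian date is 11 days ahead of the Julian.
11 November 1788 Julian + 11 days → 22 November 1788 Gregorian.

November 22, 1788 CE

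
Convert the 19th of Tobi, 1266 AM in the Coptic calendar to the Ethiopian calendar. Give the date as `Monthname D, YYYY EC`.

Tir 19, 1542 EC

Both dates share Julian Day Number 2287209; in the Ethiopian calendar that is 19 Tir 1542 EC.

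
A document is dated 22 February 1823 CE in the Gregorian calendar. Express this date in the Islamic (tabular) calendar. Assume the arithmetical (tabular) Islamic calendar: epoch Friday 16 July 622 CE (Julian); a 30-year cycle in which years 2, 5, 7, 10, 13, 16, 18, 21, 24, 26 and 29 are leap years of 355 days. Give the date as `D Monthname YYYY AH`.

Both dates share Julian Day Number 2386949; in the tabular Islamic calendar that is 10 Jumada al-Thani 1238 AH.

10 Jumada al-Thani 1238 AH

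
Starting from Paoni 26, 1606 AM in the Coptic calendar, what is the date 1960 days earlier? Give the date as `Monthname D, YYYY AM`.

Meshir 12, 1601 AM

JDN of Paoni 26, 1606 AM = 2411551.
2411551 − 1960 = 2409591.
JDN 2409591 in the Coptic calendar is Meshir 12, 1601 AM.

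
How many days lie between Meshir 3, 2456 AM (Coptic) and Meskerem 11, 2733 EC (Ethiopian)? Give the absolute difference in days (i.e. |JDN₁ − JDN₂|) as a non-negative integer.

First date → JDN 2721871; second date → JDN 2722094.
The interval is |2721871 − 2722094| = 223 days.

223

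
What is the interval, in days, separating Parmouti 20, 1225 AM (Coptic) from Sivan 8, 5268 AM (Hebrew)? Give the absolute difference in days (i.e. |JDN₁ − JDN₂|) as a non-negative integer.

JDN of the first date = 2272325.
JDN of the second date = 2271982.
|2271982 − 2272325| = 343.

343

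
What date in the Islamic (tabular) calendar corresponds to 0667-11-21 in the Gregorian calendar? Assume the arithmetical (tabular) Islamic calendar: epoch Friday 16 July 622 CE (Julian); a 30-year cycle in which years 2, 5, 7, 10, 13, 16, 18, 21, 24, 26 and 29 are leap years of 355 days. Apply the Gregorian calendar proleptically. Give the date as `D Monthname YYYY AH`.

25 Ramadan 47 AH

Julian Day Number of the source date = 1965001.
Converting JDN 1965001 to the tabular Islamic calendar gives 25 Ramadan 47 AH.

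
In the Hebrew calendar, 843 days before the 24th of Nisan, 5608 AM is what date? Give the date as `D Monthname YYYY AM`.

The starting date is JDN 2396145; 2396145 − 843 = 2395302.
JDN 2395302 corresponds to 7 Tevet 5606 AM.

7 Tevet 5606 AM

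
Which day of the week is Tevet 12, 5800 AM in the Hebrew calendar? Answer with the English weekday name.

Thursday

In the Gregorian calendar this is 29 December 2039 (JDN 2466152).
2466152 ≡ 3 (mod 7); counting from Monday = 0 gives Thursday.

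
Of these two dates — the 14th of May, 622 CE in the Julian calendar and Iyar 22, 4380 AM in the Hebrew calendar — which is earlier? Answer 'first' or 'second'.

Converting both to JDN: 1948377 vs 1947634; the smaller is the second.

second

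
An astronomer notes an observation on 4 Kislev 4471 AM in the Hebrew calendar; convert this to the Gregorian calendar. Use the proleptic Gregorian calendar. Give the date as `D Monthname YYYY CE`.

Both dates share Julian Day Number 1980689; in the Gregorian calendar that is 4 November 710 CE.

4 November 710 CE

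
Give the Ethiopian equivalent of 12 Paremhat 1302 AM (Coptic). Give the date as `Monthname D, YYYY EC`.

Both dates share Julian Day Number 2300411; in the Ethiopian calendar that is 12 Megabit 1578 EC.

Megabit 12, 1578 EC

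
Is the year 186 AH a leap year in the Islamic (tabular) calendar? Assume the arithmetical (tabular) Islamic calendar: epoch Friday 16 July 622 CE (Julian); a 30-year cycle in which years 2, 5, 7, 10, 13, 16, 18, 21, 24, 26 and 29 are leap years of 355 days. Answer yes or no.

Year 186 AH is year 6 of its 30-year cycle; leap positions are 2, 5, 7, 10, 13, 16, 18, 21, 24, 26, 29, so it is a common year (354 days).

no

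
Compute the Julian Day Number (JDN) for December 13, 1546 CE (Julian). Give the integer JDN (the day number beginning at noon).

In the proleptic Gregorian calendar the same day is 23 December 1546.
JDN 2400001 is 17 November 1858 CE (Gregorian), MJD 0; the target day is −113920 days from there, so JDN = 2286081.

2286081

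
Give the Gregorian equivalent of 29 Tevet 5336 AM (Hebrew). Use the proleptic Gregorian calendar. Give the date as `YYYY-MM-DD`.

Both dates share Julian Day Number 2296692; in the Gregorian calendar that is 11 January 1576 CE.

1576-01-11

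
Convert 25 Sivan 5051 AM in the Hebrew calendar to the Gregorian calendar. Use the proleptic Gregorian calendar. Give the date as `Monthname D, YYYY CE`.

Julian Day Number of the source date = 2192740.
Converting JDN 2192740 to the Gregorian calendar gives 1 June 1291 CE.

June 1, 1291 CE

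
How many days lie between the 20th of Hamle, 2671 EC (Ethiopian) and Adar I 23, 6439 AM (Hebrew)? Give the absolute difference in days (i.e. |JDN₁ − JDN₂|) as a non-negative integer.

JDN of the first date = 2699757.
JDN of the second date = 2699600.
|2699600 − 2699757| = 157.

157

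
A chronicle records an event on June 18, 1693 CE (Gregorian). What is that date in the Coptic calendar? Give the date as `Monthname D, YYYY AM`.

Julian Day Number of the source date = 2339585.
Converting JDN 2339585 to the Coptic calendar gives 14 Paoni 1409 AM.

Paoni 14, 1409 AM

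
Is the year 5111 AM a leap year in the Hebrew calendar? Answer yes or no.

yes

Hebrew year 5111 is year 19 of its 19-year Metonic cycle; leap years are at positions 3, 6, 8, 11, 14, 17, 19, so it is a leap year (13 months).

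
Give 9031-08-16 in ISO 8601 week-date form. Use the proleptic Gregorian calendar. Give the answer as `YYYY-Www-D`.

The weekday is Tuesday (ISO weekday 2).
That Tuesday belongs to ISO week 33 of ISO year 9031.

9031-W33-2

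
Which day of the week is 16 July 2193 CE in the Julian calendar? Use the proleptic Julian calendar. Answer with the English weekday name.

This is JDN 2522248 (30 July 2193 Gregorian).
JDN 2522248 mod 7 = 1, and JDN 0 was a Monday, so this is a Tuesday.

Tuesday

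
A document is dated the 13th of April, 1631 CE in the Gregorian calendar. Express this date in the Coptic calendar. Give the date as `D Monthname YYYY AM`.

8 Parmouti 1347 AM

Both dates share Julian Day Number 2316873; in the Coptic calendar that is 8 Parmouti 1347 AM.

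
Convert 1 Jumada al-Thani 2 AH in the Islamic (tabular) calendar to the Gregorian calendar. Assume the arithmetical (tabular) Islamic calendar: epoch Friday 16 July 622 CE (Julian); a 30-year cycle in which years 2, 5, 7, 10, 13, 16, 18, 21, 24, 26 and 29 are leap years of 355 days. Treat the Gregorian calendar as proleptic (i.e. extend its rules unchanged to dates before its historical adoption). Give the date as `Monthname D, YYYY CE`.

December 3, 623 CE

Both dates share Julian Day Number 1948942; in the Gregorian calendar that is 3 December 623 CE.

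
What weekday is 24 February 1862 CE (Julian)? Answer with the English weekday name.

Equivalently 8 March 1862 Gregorian, JDN 2401208.
2401208 ≡ 5 (mod 7); counting from Monday = 0 gives Saturday.

Saturday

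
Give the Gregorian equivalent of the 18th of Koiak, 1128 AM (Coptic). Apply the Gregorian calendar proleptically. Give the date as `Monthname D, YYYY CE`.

Julian Day Number of the source date = 2236774.
Converting JDN 2236774 to the Gregorian calendar gives 24 December 1411 CE.

December 24, 1411 CE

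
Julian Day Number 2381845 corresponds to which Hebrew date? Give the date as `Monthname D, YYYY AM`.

Adar 15, 5569 AM

The Gregorian equivalent of JDN 2381845 is 3 March 1809.
In the Hebrew calendar that day is Adar 15, 5569 AM.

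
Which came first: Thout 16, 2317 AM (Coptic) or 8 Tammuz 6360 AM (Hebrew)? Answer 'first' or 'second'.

Converting both to JDN: 2670964 vs 2670882; the smaller is the second.

second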